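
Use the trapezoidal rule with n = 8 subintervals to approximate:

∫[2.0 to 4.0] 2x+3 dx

f(x) = 2x+3
a = 2.0, b = 4.0, n = 8
h = (b - a)/n = 0.250000

Trapezoidal rule: (h/2)[f(x₀) + 2f(x₁) + 2f(x₂) + ... + f(xₙ)]

x_0 = 2.0000, f(x_0) = 7.000000, coefficient = 1
x_1 = 2.2500, f(x_1) = 7.500000, coefficient = 2
x_2 = 2.5000, f(x_2) = 8.000000, coefficient = 2
x_3 = 2.7500, f(x_3) = 8.500000, coefficient = 2
x_4 = 3.0000, f(x_4) = 9.000000, coefficient = 2
x_5 = 3.2500, f(x_5) = 9.500000, coefficient = 2
x_6 = 3.5000, f(x_6) = 10.000000, coefficient = 2
x_7 = 3.7500, f(x_7) = 10.500000, coefficient = 2
x_8 = 4.0000, f(x_8) = 11.000000, coefficient = 1

I ≈ (0.250000/2) × 144.000000 = 18.000000
Exact value: 18.000000
Error: 0.000000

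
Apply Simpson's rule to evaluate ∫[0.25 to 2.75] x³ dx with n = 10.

f(x) = x³
a = 0.25, b = 2.75, n = 10
h = (b - a)/n = 0.250000

Simpson's rule: (h/3)[f(x₀) + 4f(x₁) + 2f(x₂) + ... + f(xₙ)]

x_0 = 0.2500, f(x_0) = 0.015625, coefficient = 1
x_1 = 0.5000, f(x_1) = 0.125000, coefficient = 4
x_2 = 0.7500, f(x_2) = 0.421875, coefficient = 2
x_3 = 1.0000, f(x_3) = 1.000000, coefficient = 4
x_4 = 1.2500, f(x_4) = 1.953125, coefficient = 2
x_5 = 1.5000, f(x_5) = 3.375000, coefficient = 4
x_6 = 1.7500, f(x_6) = 5.359375, coefficient = 2
x_7 = 2.0000, f(x_7) = 8.000000, coefficient = 4
x_8 = 2.2500, f(x_8) = 11.390625, coefficient = 2
x_9 = 2.5000, f(x_9) = 15.625000, coefficient = 4
x_10 = 2.7500, f(x_10) = 20.796875, coefficient = 1

I ≈ (0.250000/3) × 171.562500 = 14.296875
Exact value: 14.296875
Error: 0.000000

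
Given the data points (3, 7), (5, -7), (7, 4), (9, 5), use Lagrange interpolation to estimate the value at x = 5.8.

Lagrange interpolation formula:
P(x) = Σ yᵢ × Lᵢ(x)
where Lᵢ(x) = Π_{j≠i} (x - xⱼ)/(xᵢ - xⱼ)

L_0(5.8) = (5.8 - 5)/(3 - 5) × (5.8 - 7)/(3 - 7) × (5.8 - 9)/(3 - 9) = -0.064000
L_1(5.8) = (5.8 - 3)/(5 - 3) × (5.8 - 7)/(5 - 7) × (5.8 - 9)/(5 - 9) = 0.672000
L_2(5.8) = (5.8 - 3)/(7 - 3) × (5.8 - 5)/(7 - 5) × (5.8 - 9)/(7 - 9) = 0.448000
L_3(5.8) = (5.8 - 3)/(9 - 3) × (5.8 - 5)/(9 - 5) × (5.8 - 7)/(9 - 7) = -0.056000

P(5.8) = 7×L_0(5.8) + (-7)×L_1(5.8) + 4×L_2(5.8) + 5×L_3(5.8)
P(5.8) = -3.640000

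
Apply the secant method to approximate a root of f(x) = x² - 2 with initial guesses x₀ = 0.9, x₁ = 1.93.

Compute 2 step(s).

f(x) = x² - 2
x₀ = 0.9, x₁ = 1.93

Secant formula: x_{n+1} = x_n - f(x_n)(x_n - x_{n-1})/(f(x_n) - f(x_{n-1}))

Iteration 1:
  f(0.900000) = -1.190000
  f(1.930000) = 1.724900
  x_2 = 1.930000 - 1.724900×(1.930000 - 0.900000)/(1.724900 - (-1.190000))
       = 1.320495
Iteration 2:
  f(1.930000) = 1.724900
  f(1.320495) = -0.256294
  x_3 = 1.320495 - (-0.256294)×(1.320495 - 1.930000)/(-0.256294 - 1.724900)
       = 1.399342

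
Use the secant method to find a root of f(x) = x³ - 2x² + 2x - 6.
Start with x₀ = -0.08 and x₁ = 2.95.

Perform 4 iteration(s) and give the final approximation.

f(x) = x³ - 2x² + 2x - 6
x₀ = -0.08, x₁ = 2.95

Secant formula: x_{n+1} = x_n - f(x_n)(x_n - x_{n-1})/(f(x_n) - f(x_{n-1}))

Iteration 1:
  f(-0.080000) = -6.173312
  f(2.950000) = 8.167375
  x_2 = 2.950000 - 8.167375×(2.950000 - (-0.080000))/(8.167375 - (-6.173312))
       = 1.224340
Iteration 2:
  f(2.950000) = 8.167375
  f(1.224340) = -4.714040
  x_3 = 1.224340 - (-4.714040)×(1.224340 - 2.950000)/(-4.714040 - 8.167375)
       = 1.855857
Iteration 3:
  f(1.224340) = -4.714040
  f(1.855857) = -2.784744
  x_4 = 1.855857 - (-2.784744)×(1.855857 - 1.224340)/(-2.784744 - (-4.714040))
       = 2.767387
Iteration 4:
  f(1.855857) = -2.784744
  f(2.767387) = 5.411761
  x_5 = 2.767387 - 5.411761×(2.767387 - 1.855857)/(5.411761 - (-2.784744))
       = 2.165547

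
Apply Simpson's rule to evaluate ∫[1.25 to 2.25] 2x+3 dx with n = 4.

f(x) = 2x+3
a = 1.25, b = 2.25, n = 4
h = (b - a)/n = 0.250000

Simpson's rule: (h/3)[f(x₀) + 4f(x₁) + 2f(x₂) + ... + f(xₙ)]

x_0 = 1.2500, f(x_0) = 5.500000, coefficient = 1
x_1 = 1.5000, f(x_1) = 6.000000, coefficient = 4
x_2 = 1.7500, f(x_2) = 6.500000, coefficient = 2
x_3 = 2.0000, f(x_3) = 7.000000, coefficient = 4
x_4 = 2.2500, f(x_4) = 7.500000, coefficient = 1

I ≈ (0.250000/3) × 78.000000 = 6.500000
Exact value: 6.500000
Error: 0.000000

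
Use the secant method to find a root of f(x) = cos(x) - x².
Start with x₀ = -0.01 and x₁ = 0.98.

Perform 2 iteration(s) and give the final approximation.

f(x) = cos(x) - x²
x₀ = -0.01, x₁ = 0.98

Secant formula: x_{n+1} = x_n - f(x_n)(x_n - x_{n-1})/(f(x_n) - f(x_{n-1}))

Iteration 1:
  f(-0.010000) = 0.999850
  f(0.980000) = -0.403377
  x_2 = 0.980000 - (-0.403377)×(0.980000 - (-0.010000))/(-0.403377 - 0.999850)
       = 0.695411
Iteration 2:
  f(0.980000) = -0.403377
  f(0.695411) = 0.284195
  x_3 = 0.695411 - 0.284195×(0.695411 - 0.980000)/(0.284195 - (-0.403377))
       = 0.813040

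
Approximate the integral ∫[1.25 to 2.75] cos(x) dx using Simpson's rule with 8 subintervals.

f(x) = cos(x)
a = 1.25, b = 2.75, n = 8
h = (b - a)/n = 0.187500

Simpson's rule: (h/3)[f(x₀) + 4f(x₁) + 2f(x₂) + ... + f(xₙ)]

x_0 = 1.2500, f(x_0) = 0.315322, coefficient = 1
x_1 = 1.4375, f(x_1) = 0.132902, coefficient = 4
x_2 = 1.6250, f(x_2) = -0.054177, coefficient = 2
x_3 = 1.8125, f(x_3) = -0.239357, coefficient = 4
x_4 = 2.0000, f(x_4) = -0.416147, coefficient = 2
x_5 = 2.1875, f(x_5) = -0.578349, coefficient = 4
x_6 = 2.3750, f(x_6) = -0.720278, coefficient = 2
x_7 = 2.5625, f(x_7) = -0.836960, coefficient = 4
x_8 = 2.7500, f(x_8) = -0.924302, coefficient = 1

I ≈ (0.187500/3) × -9.077241 = -0.567328
Exact value: -0.567324
Error: 0.000004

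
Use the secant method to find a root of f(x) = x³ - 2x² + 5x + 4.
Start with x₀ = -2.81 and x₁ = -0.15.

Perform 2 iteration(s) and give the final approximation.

f(x) = x³ - 2x² + 5x + 4
x₀ = -2.81, x₁ = -0.15

Secant formula: x_{n+1} = x_n - f(x_n)(x_n - x_{n-1})/(f(x_n) - f(x_{n-1}))

Iteration 1:
  f(-2.810000) = -48.030241
  f(-0.150000) = 3.201625
  x_2 = -0.150000 - 3.201625×(-0.150000 - (-2.810000))/(3.201625 - (-48.030241))
       = -0.316231
Iteration 2:
  f(-0.150000) = 3.201625
  f(-0.316231) = 2.187217
  x_3 = -0.316231 - 2.187217×(-0.316231 - (-0.150000))/(2.187217 - 3.201625)
       = -0.674650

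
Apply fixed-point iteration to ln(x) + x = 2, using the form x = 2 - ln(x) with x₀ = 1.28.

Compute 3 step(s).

Equation: ln(x) + x = 2
Fixed-point form: x = 2 - ln(x)
x₀ = 1.28

x_1 = g(1.280000) = 1.753140
x_2 = g(1.753140) = 1.438592
x_3 = g(1.438592) = 1.636335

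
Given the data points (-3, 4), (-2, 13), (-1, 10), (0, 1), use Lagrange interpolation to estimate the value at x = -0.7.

Lagrange interpolation formula:
P(x) = Σ yᵢ × Lᵢ(x)
where Lᵢ(x) = Π_{j≠i} (x - xⱼ)/(xᵢ - xⱼ)

L_0(-0.7) = (-0.7 - (-2))/(-3 - (-2)) × (-0.7 - (-1))/(-3 - (-1)) × (-0.7 - 0)/(-3 - 0) = 0.045500
L_1(-0.7) = (-0.7 - (-3))/(-2 - (-3)) × (-0.7 - (-1))/(-2 - (-1)) × (-0.7 - 0)/(-2 - 0) = -0.241500
L_2(-0.7) = (-0.7 - (-3))/(-1 - (-3)) × (-0.7 - (-2))/(-1 - (-2)) × (-0.7 - 0)/(-1 - 0) = 1.046500
L_3(-0.7) = (-0.7 - (-3))/(0 - (-3)) × (-0.7 - (-2))/(0 - (-2)) × (-0.7 - (-1))/(0 - (-1)) = 0.149500

P(-0.7) = 4×L_0(-0.7) + 13×L_1(-0.7) + 10×L_2(-0.7) + 1×L_3(-0.7)
P(-0.7) = 7.657000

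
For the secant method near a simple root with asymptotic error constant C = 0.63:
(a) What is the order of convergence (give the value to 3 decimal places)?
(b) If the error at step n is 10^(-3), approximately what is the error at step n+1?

(a) Secant method has superlinear convergence with order φ = (1+√5)/2 ≈ 1.618.
    This means |e_{n+1}| ≈ C|e_n|^1.618.

(b) With |e_n| = 10^(-3) and C = 0.63:
    |e_{n+1}| ≈ 0.63 × (10^(-3))^1.618 = 0.63 × 10^(-4.85)

(a) ≈ 1.618 (golden ratio); (b) |e_{n+1}| ≈ 8.815e-06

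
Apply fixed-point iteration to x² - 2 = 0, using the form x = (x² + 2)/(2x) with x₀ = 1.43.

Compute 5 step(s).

Equation: x² - 2 = 0
Fixed-point form: x = (x² + 2)/(2x)
x₀ = 1.43

x_1 = g(1.430000) = 1.414301
x_2 = g(1.414301) = 1.414214
x_3 = g(1.414214) = 1.414214
x_4 = g(1.414214) = 1.414214
x_5 = g(1.414214) = 1.414214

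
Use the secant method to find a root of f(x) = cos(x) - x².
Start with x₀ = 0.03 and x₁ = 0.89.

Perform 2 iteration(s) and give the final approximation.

f(x) = cos(x) - x²
x₀ = 0.03, x₁ = 0.89

Secant formula: x_{n+1} = x_n - f(x_n)(x_n - x_{n-1})/(f(x_n) - f(x_{n-1}))

Iteration 1:
  f(0.030000) = 0.998650
  f(0.890000) = -0.162688
  x_2 = 0.890000 - (-0.162688)×(0.890000 - 0.030000)/(-0.162688 - 0.998650)
       = 0.769525
Iteration 2:
  f(0.890000) = -0.162688
  f(0.769525) = 0.126071
  x_3 = 0.769525 - 0.126071×(0.769525 - 0.890000)/(0.126071 - (-0.162688))
       = 0.822124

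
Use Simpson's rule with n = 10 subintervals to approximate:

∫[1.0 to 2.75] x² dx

f(x) = x²
a = 1.0, b = 2.75, n = 10
h = (b - a)/n = 0.175000

Simpson's rule: (h/3)[f(x₀) + 4f(x₁) + 2f(x₂) + ... + f(xₙ)]

x_0 = 1.0000, f(x_0) = 1.000000, coefficient = 1
x_1 = 1.1750, f(x_1) = 1.380625, coefficient = 4
x_2 = 1.3500, f(x_2) = 1.822500, coefficient = 2
x_3 = 1.5250, f(x_3) = 2.325625, coefficient = 4
x_4 = 1.7000, f(x_4) = 2.890000, coefficient = 2
x_5 = 1.8750, f(x_5) = 3.515625, coefficient = 4
x_6 = 2.0500, f(x_6) = 4.202500, coefficient = 2
x_7 = 2.2250, f(x_7) = 4.950625, coefficient = 4
x_8 = 2.4000, f(x_8) = 5.760000, coefficient = 2
x_9 = 2.5750, f(x_9) = 6.630625, coefficient = 4
x_10 = 2.7500, f(x_10) = 7.562500, coefficient = 1

I ≈ (0.175000/3) × 113.125000 = 6.598958
Exact value: 6.598958
Error: 0.000000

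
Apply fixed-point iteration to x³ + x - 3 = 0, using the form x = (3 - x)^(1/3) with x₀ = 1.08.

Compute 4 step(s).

Equation: x³ + x - 3 = 0
Fixed-point form: x = (3 - x)^(1/3)
x₀ = 1.08

x_1 = g(1.080000) = 1.242893
x_2 = g(1.242893) = 1.206700
x_3 = g(1.206700) = 1.214929
x_4 = g(1.214929) = 1.213068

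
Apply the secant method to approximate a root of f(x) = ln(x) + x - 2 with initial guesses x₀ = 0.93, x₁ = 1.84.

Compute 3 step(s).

f(x) = ln(x) + x - 2
x₀ = 0.93, x₁ = 1.84

Secant formula: x_{n+1} = x_n - f(x_n)(x_n - x_{n-1})/(f(x_n) - f(x_{n-1}))

Iteration 1:
  f(0.930000) = -1.142571
  f(1.840000) = 0.449766
  x_2 = 1.840000 - 0.449766×(1.840000 - 0.930000)/(0.449766 - (-1.142571))
       = 1.582965
Iteration 2:
  f(1.840000) = 0.449766
  f(1.582965) = 0.042264
  x_3 = 1.582965 - 0.042264×(1.582965 - 1.840000)/(0.042264 - 0.449766)
       = 1.556306
Iteration 3:
  f(1.582965) = 0.042264
  f(1.556306) = -0.001379
  x_4 = 1.556306 - (-0.001379)×(1.556306 - 1.582965)/(-0.001379 - 0.042264)
       = 1.557148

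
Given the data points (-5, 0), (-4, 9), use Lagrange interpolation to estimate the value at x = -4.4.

Lagrange interpolation formula:
P(x) = Σ yᵢ × Lᵢ(x)
where Lᵢ(x) = Π_{j≠i} (x - xⱼ)/(xᵢ - xⱼ)

L_0(-4.4) = (-4.4 - (-4))/(-5 - (-4)) = 0.400000
L_1(-4.4) = (-4.4 - (-5))/(-4 - (-5)) = 0.600000

P(-4.4) = 0×L_0(-4.4) + 9×L_1(-4.4)
P(-4.4) = 5.400000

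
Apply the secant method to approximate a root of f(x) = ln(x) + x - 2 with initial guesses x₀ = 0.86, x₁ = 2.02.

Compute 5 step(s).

f(x) = ln(x) + x - 2
x₀ = 0.86, x₁ = 2.02

Secant formula: x_{n+1} = x_n - f(x_n)(x_n - x_{n-1})/(f(x_n) - f(x_{n-1}))

Iteration 1:
  f(0.860000) = -1.290823
  f(2.020000) = 0.723098
  x_2 = 2.020000 - 0.723098×(2.020000 - 0.860000)/(0.723098 - (-1.290823))
       = 1.603502
Iteration 2:
  f(2.020000) = 0.723098
  f(1.603502) = 0.075693
  x_3 = 1.603502 - 0.075693×(1.603502 - 2.020000)/(0.075693 - 0.723098)
       = 1.554807
Iteration 3:
  f(1.603502) = 0.075693
  f(1.554807) = -0.003842
  x_4 = 1.554807 - (-0.003842)×(1.554807 - 1.603502)/(-0.003842 - 0.075693)
       = 1.557159
Iteration 4:
  f(1.554807) = -0.003842
  f(1.557159) = 0.000022
  x_5 = 1.557159 - 0.000022×(1.557159 - 1.554807)/(0.000022 - (-0.003842))
       = 1.557146
Iteration 5:
  f(1.557159) = 0.000022
  f(1.557146) = 0.000000
  x_6 = 1.557146 - 0.000000×(1.557146 - 1.557159)/(0.000000 - 0.000022)
       = 1.557146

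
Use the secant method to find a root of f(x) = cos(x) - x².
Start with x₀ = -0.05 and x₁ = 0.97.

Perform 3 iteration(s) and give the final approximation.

f(x) = cos(x) - x²
x₀ = -0.05, x₁ = 0.97

Secant formula: x_{n+1} = x_n - f(x_n)(x_n - x_{n-1})/(f(x_n) - f(x_{n-1}))

Iteration 1:
  f(-0.050000) = 0.996250
  f(0.970000) = -0.375600
  x_2 = 0.970000 - (-0.375600)×(0.970000 - (-0.050000))/(-0.375600 - 0.996250)
       = 0.690733
Iteration 2:
  f(0.970000) = -0.375600
  f(0.690733) = 0.293667
  x_3 = 0.690733 - 0.293667×(0.690733 - 0.970000)/(0.293667 - (-0.375600))
       = 0.813272
Iteration 3:
  f(0.690733) = 0.293667
  f(0.813272) = 0.025713
  x_4 = 0.813272 - 0.025713×(0.813272 - 0.690733)/(0.025713 - 0.293667)
       = 0.825031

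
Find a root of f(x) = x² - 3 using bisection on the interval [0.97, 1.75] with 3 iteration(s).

f(x) = x² - 3
Initial interval: [0.97, 1.75]

Iteration 1:
  c_1 = (0.970000 + 1.750000)/2 = 1.360000
  f(c_1) = f(1.360000) = -1.150400
  f(a) × f(c) ≥ 0, new interval: [1.360000, 1.750000]
Iteration 2:
  c_2 = (1.360000 + 1.750000)/2 = 1.555000
  f(c_2) = f(1.555000) = -0.581975
  f(a) × f(c) ≥ 0, new interval: [1.555000, 1.750000]
Iteration 3:
  c_3 = (1.555000 + 1.750000)/2 = 1.652500
  f(c_3) = f(1.652500) = -0.269244
  f(a) × f(c) ≥ 0, new interval: [1.652500, 1.750000]

After 3 iteration(s), the approximation is c_3 = 1.652500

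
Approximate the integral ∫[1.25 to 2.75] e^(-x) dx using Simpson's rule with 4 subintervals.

f(x) = e^(-x)
a = 1.25, b = 2.75, n = 4
h = (b - a)/n = 0.375000

Simpson's rule: (h/3)[f(x₀) + 4f(x₁) + 2f(x₂) + ... + f(xₙ)]

x_0 = 1.2500, f(x_0) = 0.286505, coefficient = 1
x_1 = 1.6250, f(x_1) = 0.196912, coefficient = 4
x_2 = 2.0000, f(x_2) = 0.135335, coefficient = 2
x_3 = 2.3750, f(x_3) = 0.093014, coefficient = 4
x_4 = 2.7500, f(x_4) = 0.063928, coefficient = 1

I ≈ (0.375000/3) × 1.780808 = 0.222601
Exact value: 0.222577
Error: 0.000024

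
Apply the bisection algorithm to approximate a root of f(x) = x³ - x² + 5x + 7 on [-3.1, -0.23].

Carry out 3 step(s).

f(x) = x³ - x² + 5x + 7
Initial interval: [-3.1, -0.23]

Iteration 1:
  c_1 = (-3.100000 + (-0.230000))/2 = -1.665000
  f(c_1) = f(-1.665000) = -8.712980
  f(a) × f(c) ≥ 0, new interval: [-1.665000, -0.230000]
Iteration 2:
  c_2 = (-1.665000 + (-0.230000))/2 = -0.947500
  f(c_2) = f(-0.947500) = 0.514120
  f(a) × f(c) < 0, new interval: [-1.665000, -0.947500]
Iteration 3:
  c_3 = (-1.665000 + (-0.947500))/2 = -1.306250
  f(c_3) = f(-1.306250) = -3.466379
  f(a) × f(c) ≥ 0, new interval: [-1.306250, -0.947500]

After 3 iteration(s), the approximation is c_3 = -1.306250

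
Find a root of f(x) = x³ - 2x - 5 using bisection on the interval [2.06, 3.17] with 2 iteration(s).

f(x) = x³ - 2x - 5
Initial interval: [2.06, 3.17]

Iteration 1:
  c_1 = (2.060000 + 3.170000)/2 = 2.615000
  f(c_1) = f(2.615000) = 7.651958
  f(a) × f(c) < 0, new interval: [2.060000, 2.615000]
Iteration 2:
  c_2 = (2.060000 + 2.615000)/2 = 2.337500
  f(c_2) = f(2.337500) = 3.096881
  f(a) × f(c) < 0, new interval: [2.060000, 2.337500]

After 2 iteration(s), the approximation is c_2 = 2.337500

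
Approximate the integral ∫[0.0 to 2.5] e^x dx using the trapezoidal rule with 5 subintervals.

f(x) = e^x
a = 0.0, b = 2.5, n = 5
h = (b - a)/n = 0.500000

Trapezoidal rule: (h/2)[f(x₀) + 2f(x₁) + 2f(x₂) + ... + f(xₙ)]

x_0 = 0.0000, f(x_0) = 1.000000, coefficient = 1
x_1 = 0.5000, f(x_1) = 1.648721, coefficient = 2
x_2 = 1.0000, f(x_2) = 2.718282, coefficient = 2
x_3 = 1.5000, f(x_3) = 4.481689, coefficient = 2
x_4 = 2.0000, f(x_4) = 7.389056, coefficient = 2
x_5 = 2.5000, f(x_5) = 12.182494, coefficient = 1

I ≈ (0.500000/2) × 45.657990 = 11.414498
Exact value: 11.182494
Error: 0.232004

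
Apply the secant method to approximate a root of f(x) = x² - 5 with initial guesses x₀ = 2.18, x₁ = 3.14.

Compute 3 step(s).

f(x) = x² - 5
x₀ = 2.18, x₁ = 3.14

Secant formula: x_{n+1} = x_n - f(x_n)(x_n - x_{n-1})/(f(x_n) - f(x_{n-1}))

Iteration 1:
  f(2.180000) = -0.247600
  f(3.140000) = 4.859600
  x_2 = 3.140000 - 4.859600×(3.140000 - 2.180000)/(4.859600 - (-0.247600))
       = 2.226541
Iteration 2:
  f(3.140000) = 4.859600
  f(2.226541) = -0.042514
  x_3 = 2.226541 - (-0.042514)×(2.226541 - 3.140000)/(-0.042514 - 4.859600)
       = 2.234463
Iteration 3:
  f(2.226541) = -0.042514
  f(2.234463) = -0.007174
  x_4 = 2.234463 - (-0.007174)×(2.234463 - 2.226541)/(-0.007174 - (-0.042514))
       = 2.236071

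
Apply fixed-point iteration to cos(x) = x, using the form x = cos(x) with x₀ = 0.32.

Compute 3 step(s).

Equation: cos(x) = x
Fixed-point form: x = cos(x)
x₀ = 0.32

x_1 = g(0.320000) = 0.949235
x_2 = g(0.949235) = 0.582305
x_3 = g(0.582305) = 0.835197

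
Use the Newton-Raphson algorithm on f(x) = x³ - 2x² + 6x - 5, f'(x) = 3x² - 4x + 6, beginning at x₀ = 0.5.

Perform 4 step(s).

f(x) = x³ - 2x² + 6x - 5
f'(x) = 3x² - 4x + 6
x₀ = 0.5

Newton-Raphson formula: x_{n+1} = x_n - f(x_n)/f'(x_n)

Iteration 1:
  f(0.500000) = -2.375000
  f'(0.500000) = 4.750000
  x_1 = 0.500000 - (-2.375000)/4.750000 = 1.000000
Iteration 2:
  f(1.000000) = 0.000000
  f'(1.000000) = 5.000000
  x_2 = 1.000000 - 0.000000/5.000000 = 1.000000
Iteration 3:
  f(1.000000) = 0.000000
  f'(1.000000) = 5.000000
  x_3 = 1.000000 - 0.000000/5.000000 = 1.000000
Iteration 4:
  f(1.000000) = 0.000000
  f'(1.000000) = 5.000000
  x_4 = 1.000000 - 0.000000/5.000000 = 1.000000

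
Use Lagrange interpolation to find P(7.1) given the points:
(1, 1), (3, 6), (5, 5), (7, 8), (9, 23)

Lagrange interpolation formula:
P(x) = Σ yᵢ × Lᵢ(x)
where Lᵢ(x) = Π_{j≠i} (x - xⱼ)/(xᵢ - xⱼ)

L_0(7.1) = (7.1 - 3)/(1 - 3) × (7.1 - 5)/(1 - 5) × (7.1 - 7)/(1 - 7) × (7.1 - 9)/(1 - 9) = -0.004260
L_1(7.1) = (7.1 - 1)/(3 - 1) × (7.1 - 5)/(3 - 5) × (7.1 - 7)/(3 - 7) × (7.1 - 9)/(3 - 9) = 0.025353
L_2(7.1) = (7.1 - 1)/(5 - 1) × (7.1 - 3)/(5 - 3) × (7.1 - 7)/(5 - 7) × (7.1 - 9)/(5 - 9) = -0.074248
L_3(7.1) = (7.1 - 1)/(7 - 1) × (7.1 - 3)/(7 - 3) × (7.1 - 5)/(7 - 5) × (7.1 - 9)/(7 - 9) = 1.039478
L_4(7.1) = (7.1 - 1)/(9 - 1) × (7.1 - 3)/(9 - 3) × (7.1 - 5)/(9 - 5) × (7.1 - 7)/(9 - 7) = 0.013677

P(7.1) = 1×L_0(7.1) + 6×L_1(7.1) + 5×L_2(7.1) + 8×L_3(7.1) + 23×L_4(7.1)
P(7.1) = 8.407020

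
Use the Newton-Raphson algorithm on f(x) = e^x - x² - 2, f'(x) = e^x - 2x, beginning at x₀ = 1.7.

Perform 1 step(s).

f(x) = e^x - x² - 2
f'(x) = e^x - 2x
x₀ = 1.7

Newton-Raphson formula: x_{n+1} = x_n - f(x_n)/f'(x_n)

Iteration 1:
  f(1.700000) = 0.583947
  f'(1.700000) = 2.073947
  x_1 = 1.700000 - 0.583947/2.073947 = 1.418437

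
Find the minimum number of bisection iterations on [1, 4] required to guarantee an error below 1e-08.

We need (b-a)/2^n ≤ 1e-08
(4 - 1)/2^n ≤ 1e-08
3/2^n ≤ 1e-08
2^n ≥ 300000000
n ≥ log₂(300000000) = 28.16
n ≥ 29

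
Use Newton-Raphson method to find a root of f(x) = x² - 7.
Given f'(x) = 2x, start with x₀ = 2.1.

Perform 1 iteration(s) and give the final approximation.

f(x) = x² - 7
f'(x) = 2x
x₀ = 2.1

Newton-Raphson formula: x_{n+1} = x_n - f(x_n)/f'(x_n)

Iteration 1:
  f(2.100000) = -2.590000
  f'(2.100000) = 4.200000
  x_1 = 2.100000 - (-2.590000)/4.200000 = 2.716667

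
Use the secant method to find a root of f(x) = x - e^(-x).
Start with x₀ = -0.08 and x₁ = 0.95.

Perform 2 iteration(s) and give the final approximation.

f(x) = x - e^(-x)
x₀ = -0.08, x₁ = 0.95

Secant formula: x_{n+1} = x_n - f(x_n)(x_n - x_{n-1})/(f(x_n) - f(x_{n-1}))

Iteration 1:
  f(-0.080000) = -1.163287
  f(0.950000) = 0.563259
  x_2 = 0.950000 - 0.563259×(0.950000 - (-0.080000))/(0.563259 - (-1.163287))
       = 0.613978
Iteration 2:
  f(0.950000) = 0.563259
  f(0.613978) = 0.072785
  x_3 = 0.613978 - 0.072785×(0.613978 - 0.950000)/(0.072785 - 0.563259)
       = 0.564114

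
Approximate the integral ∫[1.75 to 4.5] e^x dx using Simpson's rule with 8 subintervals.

f(x) = e^x
a = 1.75, b = 4.5, n = 8
h = (b - a)/n = 0.343750

Simpson's rule: (h/3)[f(x₀) + 4f(x₁) + 2f(x₂) + ... + f(xₙ)]

x_0 = 1.7500, f(x_0) = 5.754603, coefficient = 1
x_1 = 2.0938, f(x_1) = 8.115291, coefficient = 4
x_2 = 2.4375, f(x_2) = 11.444394, coefficient = 2
x_3 = 2.7812, f(x_3) = 16.139182, coefficient = 4
x_4 = 3.1250, f(x_4) = 22.759895, coefficient = 2
x_5 = 3.4688, f(x_5) = 32.096597, coefficient = 4
x_6 = 3.8125, f(x_6) = 45.263456, coefficient = 2
x_7 = 4.1562, f(x_7) = 63.831704, coefficient = 4
x_8 = 4.5000, f(x_8) = 90.017131, coefficient = 1

I ≈ (0.343750/3) × 735.438320 = 84.268974
Exact value: 84.262529
Error: 0.006445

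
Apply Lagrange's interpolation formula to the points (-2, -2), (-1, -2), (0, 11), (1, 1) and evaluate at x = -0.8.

Lagrange interpolation formula:
P(x) = Σ yᵢ × Lᵢ(x)
where Lᵢ(x) = Π_{j≠i} (x - xⱼ)/(xᵢ - xⱼ)

L_0(-0.8) = (-0.8 - (-1))/(-2 - (-1)) × (-0.8 - 0)/(-2 - 0) × (-0.8 - 1)/(-2 - 1) = -0.048000
L_1(-0.8) = (-0.8 - (-2))/(-1 - (-2)) × (-0.8 - 0)/(-1 - 0) × (-0.8 - 1)/(-1 - 1) = 0.864000
L_2(-0.8) = (-0.8 - (-2))/(0 - (-2)) × (-0.8 - (-1))/(0 - (-1)) × (-0.8 - 1)/(0 - 1) = 0.216000
L_3(-0.8) = (-0.8 - (-2))/(1 - (-2)) × (-0.8 - (-1))/(1 - (-1)) × (-0.8 - 0)/(1 - 0) = -0.032000

P(-0.8) = (-2)×L_0(-0.8) + (-2)×L_1(-0.8) + 11×L_2(-0.8) + 1×L_3(-0.8)
P(-0.8) = 0.712000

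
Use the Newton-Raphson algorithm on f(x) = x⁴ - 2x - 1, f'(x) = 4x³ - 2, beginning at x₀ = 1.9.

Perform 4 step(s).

f(x) = x⁴ - 2x - 1
f'(x) = 4x³ - 2
x₀ = 1.9

Newton-Raphson formula: x_{n+1} = x_n - f(x_n)/f'(x_n)

Iteration 1:
  f(1.900000) = 8.232100
  f'(1.900000) = 25.436000
  x_1 = 1.900000 - 8.232100/25.436000 = 1.576360
Iteration 2:
  f(1.576360) = 2.022066
  f'(1.576360) = 13.668465
  x_2 = 1.576360 - 2.022066/13.668465 = 1.428424
Iteration 3:
  f(1.428424) = 0.306361
  f'(1.428424) = 9.658190
  x_3 = 1.428424 - 0.306361/9.658190 = 1.396703
Iteration 4:
  f(1.396703) = 0.012137
  f'(1.396703) = 8.898645
  x_4 = 1.396703 - 0.012137/8.898645 = 1.395339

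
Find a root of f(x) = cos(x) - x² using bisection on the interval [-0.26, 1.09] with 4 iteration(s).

f(x) = cos(x) - x²
Initial interval: [-0.26, 1.09]

Iteration 1:
  c_1 = (-0.260000 + 1.090000)/2 = 0.415000
  f(c_1) = f(0.415000) = 0.742891
  f(a) × f(c) ≥ 0, new interval: [0.415000, 1.090000]
Iteration 2:
  c_2 = (0.415000 + 1.090000)/2 = 0.752500
  f(c_2) = f(0.752500) = 0.163726
  f(a) × f(c) ≥ 0, new interval: [0.752500, 1.090000]
Iteration 3:
  c_3 = (0.752500 + 1.090000)/2 = 0.921250
  f(c_3) = f(0.921250) = -0.243876
  f(a) × f(c) < 0, new interval: [0.752500, 0.921250]
Iteration 4:
  c_4 = (0.752500 + 0.921250)/2 = 0.836875
  f(c_4) = f(0.836875) = -0.030573
  f(a) × f(c) < 0, new interval: [0.752500, 0.836875]

After 4 iteration(s), the approximation is c_4 = 0.836875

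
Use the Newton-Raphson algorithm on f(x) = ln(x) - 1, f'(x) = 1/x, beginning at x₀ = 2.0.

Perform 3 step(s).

f(x) = ln(x) - 1
f'(x) = 1/x
x₀ = 2.0

Newton-Raphson formula: x_{n+1} = x_n - f(x_n)/f'(x_n)

Iteration 1:
  f(2.000000) = -0.306853
  f'(2.000000) = 0.500000
  x_1 = 2.000000 - (-0.306853)/0.500000 = 2.613706
Iteration 2:
  f(2.613706) = -0.039231
  f'(2.613706) = 0.382599
  x_2 = 2.613706 - (-0.039231)/0.382599 = 2.716244
Iteration 3:
  f(2.716244) = -0.000750
  f'(2.716244) = 0.368155
  x_3 = 2.716244 - (-0.000750)/0.368155 = 2.718281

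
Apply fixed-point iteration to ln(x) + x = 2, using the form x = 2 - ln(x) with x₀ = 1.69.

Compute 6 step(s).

Equation: ln(x) + x = 2
Fixed-point form: x = 2 - ln(x)
x₀ = 1.69

x_1 = g(1.690000) = 1.475271
x_2 = g(1.475271) = 1.611158
x_3 = g(1.611158) = 1.523047
x_4 = g(1.523047) = 1.579287
x_5 = g(1.579287) = 1.543026
x_6 = g(1.543026) = 1.566254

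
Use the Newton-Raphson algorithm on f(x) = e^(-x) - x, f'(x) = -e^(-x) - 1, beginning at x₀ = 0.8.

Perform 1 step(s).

f(x) = e^(-x) - x
f'(x) = -e^(-x) - 1
x₀ = 0.8

Newton-Raphson formula: x_{n+1} = x_n - f(x_n)/f'(x_n)

Iteration 1:
  f(0.800000) = -0.350671
  f'(0.800000) = -1.449329
  x_1 = 0.800000 - (-0.350671)/(-1.449329) = 0.558046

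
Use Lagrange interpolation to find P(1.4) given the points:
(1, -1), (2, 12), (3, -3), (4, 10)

Lagrange interpolation formula:
P(x) = Σ yᵢ × Lᵢ(x)
where Lᵢ(x) = Π_{j≠i} (x - xⱼ)/(xᵢ - xⱼ)

L_0(1.4) = (1.4 - 2)/(1 - 2) × (1.4 - 3)/(1 - 3) × (1.4 - 4)/(1 - 4) = 0.416000
L_1(1.4) = (1.4 - 1)/(2 - 1) × (1.4 - 3)/(2 - 3) × (1.4 - 4)/(2 - 4) = 0.832000
L_2(1.4) = (1.4 - 1)/(3 - 1) × (1.4 - 2)/(3 - 2) × (1.4 - 4)/(3 - 4) = -0.312000
L_3(1.4) = (1.4 - 1)/(4 - 1) × (1.4 - 2)/(4 - 2) × (1.4 - 3)/(4 - 3) = 0.064000

P(1.4) = (-1)×L_0(1.4) + 12×L_1(1.4) + (-3)×L_2(1.4) + 10×L_3(1.4)
P(1.4) = 11.144000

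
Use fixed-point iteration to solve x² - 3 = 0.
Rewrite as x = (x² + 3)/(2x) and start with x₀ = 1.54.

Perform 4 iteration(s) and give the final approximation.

Equation: x² - 3 = 0
Fixed-point form: x = (x² + 3)/(2x)
x₀ = 1.54

x_1 = g(1.540000) = 1.744026
x_2 = g(1.744026) = 1.732092
x_3 = g(1.732092) = 1.732051
x_4 = g(1.732051) = 1.732051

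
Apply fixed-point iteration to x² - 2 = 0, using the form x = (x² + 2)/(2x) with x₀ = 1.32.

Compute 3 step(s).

Equation: x² - 2 = 0
Fixed-point form: x = (x² + 2)/(2x)
x₀ = 1.32

x_1 = g(1.320000) = 1.417576
x_2 = g(1.417576) = 1.414218
x_3 = g(1.414218) = 1.414214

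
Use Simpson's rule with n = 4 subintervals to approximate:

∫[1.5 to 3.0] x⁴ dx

f(x) = x⁴
a = 1.5, b = 3.0, n = 4
h = (b - a)/n = 0.375000

Simpson's rule: (h/3)[f(x₀) + 4f(x₁) + 2f(x₂) + ... + f(xₙ)]

x_0 = 1.5000, f(x_0) = 5.062500, coefficient = 1
x_1 = 1.8750, f(x_1) = 12.359619, coefficient = 4
x_2 = 2.2500, f(x_2) = 25.628906, coefficient = 2
x_3 = 2.6250, f(x_3) = 47.480713, coefficient = 4
x_4 = 3.0000, f(x_4) = 81.000000, coefficient = 1

I ≈ (0.375000/3) × 376.681641 = 47.085205
Exact value: 47.081250
Error: 0.003955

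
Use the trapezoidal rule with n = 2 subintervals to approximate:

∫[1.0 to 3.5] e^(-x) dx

f(x) = e^(-x)
a = 1.0, b = 3.5, n = 2
h = (b - a)/n = 1.250000

Trapezoidal rule: (h/2)[f(x₀) + 2f(x₁) + 2f(x₂) + ... + f(xₙ)]

x_0 = 1.0000, f(x_0) = 0.367879, coefficient = 1
x_1 = 2.2500, f(x_1) = 0.105399, coefficient = 2
x_2 = 3.5000, f(x_2) = 0.030197, coefficient = 1

I ≈ (1.250000/2) × 0.608875 = 0.380547
Exact value: 0.337682
Error: 0.042865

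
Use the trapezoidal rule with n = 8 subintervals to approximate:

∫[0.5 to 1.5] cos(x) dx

f(x) = cos(x)
a = 0.5, b = 1.5, n = 8
h = (b - a)/n = 0.125000

Trapezoidal rule: (h/2)[f(x₀) + 2f(x₁) + 2f(x₂) + ... + f(xₙ)]

x_0 = 0.5000, f(x_0) = 0.877583, coefficient = 1
x_1 = 0.6250, f(x_1) = 0.810963, coefficient = 2
x_2 = 0.7500, f(x_2) = 0.731689, coefficient = 2
x_3 = 0.8750, f(x_3) = 0.640997, coefficient = 2
x_4 = 1.0000, f(x_4) = 0.540302, coefficient = 2
x_5 = 1.1250, f(x_5) = 0.431177, coefficient = 2
x_6 = 1.2500, f(x_6) = 0.315322, coefficient = 2
x_7 = 1.3750, f(x_7) = 0.194548, coefficient = 2
x_8 = 1.5000, f(x_8) = 0.070737, coefficient = 1

I ≈ (0.125000/2) × 8.278315 = 0.517395
Exact value: 0.518069
Error: 0.000675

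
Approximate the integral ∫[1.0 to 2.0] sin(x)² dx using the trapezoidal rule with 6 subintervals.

f(x) = sin(x)²
a = 1.0, b = 2.0, n = 6
h = (b - a)/n = 0.166667

Trapezoidal rule: (h/2)[f(x₀) + 2f(x₁) + 2f(x₂) + ... + f(xₙ)]

x_0 = 1.0000, f(x_0) = 0.708073, coefficient = 1
x_1 = 1.1667, f(x_1) = 0.845379, coefficient = 2
x_2 = 1.3333, f(x_2) = 0.944663, coefficient = 2
x_3 = 1.5000, f(x_3) = 0.994996, coefficient = 2
x_4 = 1.6667, f(x_4) = 0.990837, coefficient = 2
x_5 = 1.8333, f(x_5) = 0.932643, coefficient = 2
x_6 = 2.0000, f(x_6) = 0.826822, coefficient = 1

I ≈ (0.166667/2) × 10.951933 = 0.912661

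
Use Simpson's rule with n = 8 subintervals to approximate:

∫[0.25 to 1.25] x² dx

f(x) = x²
a = 0.25, b = 1.25, n = 8
h = (b - a)/n = 0.125000

Simpson's rule: (h/3)[f(x₀) + 4f(x₁) + 2f(x₂) + ... + f(xₙ)]

x_0 = 0.2500, f(x_0) = 0.062500, coefficient = 1
x_1 = 0.3750, f(x_1) = 0.140625, coefficient = 4
x_2 = 0.5000, f(x_2) = 0.250000, coefficient = 2
x_3 = 0.6250, f(x_3) = 0.390625, coefficient = 4
x_4 = 0.7500, f(x_4) = 0.562500, coefficient = 2
x_5 = 0.8750, f(x_5) = 0.765625, coefficient = 4
x_6 = 1.0000, f(x_6) = 1.000000, coefficient = 2
x_7 = 1.1250, f(x_7) = 1.265625, coefficient = 4
x_8 = 1.2500, f(x_8) = 1.562500, coefficient = 1

I ≈ (0.125000/3) × 15.500000 = 0.645833
Exact value: 0.645833
Error: 0.000000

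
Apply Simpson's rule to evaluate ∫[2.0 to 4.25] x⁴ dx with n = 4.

f(x) = x⁴
a = 2.0, b = 4.25, n = 4
h = (b - a)/n = 0.562500

Simpson's rule: (h/3)[f(x₀) + 4f(x₁) + 2f(x₂) + ... + f(xₙ)]

x_0 = 2.0000, f(x_0) = 16.000000, coefficient = 1
x_1 = 2.5625, f(x_1) = 43.117691, coefficient = 4
x_2 = 3.1250, f(x_2) = 95.367432, coefficient = 2
x_3 = 3.6875, f(x_3) = 184.896255, coefficient = 4
x_4 = 4.2500, f(x_4) = 326.253906, coefficient = 1

I ≈ (0.562500/3) × 1445.044556 = 270.945854
Exact value: 270.915820
Error: 0.030034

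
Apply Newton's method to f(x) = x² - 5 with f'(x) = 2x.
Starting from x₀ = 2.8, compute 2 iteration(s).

f(x) = x² - 5
f'(x) = 2x
x₀ = 2.8

Newton-Raphson formula: x_{n+1} = x_n - f(x_n)/f'(x_n)

Iteration 1:
  f(2.800000) = 2.840000
  f'(2.800000) = 5.600000
  x_1 = 2.800000 - 2.840000/5.600000 = 2.292857
Iteration 2:
  f(2.292857) = 0.257194
  f'(2.292857) = 4.585714
  x_2 = 2.292857 - 0.257194/4.585714 = 2.236771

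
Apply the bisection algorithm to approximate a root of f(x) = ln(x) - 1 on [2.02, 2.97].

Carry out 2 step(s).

f(x) = ln(x) - 1
Initial interval: [2.02, 2.97]

Iteration 1:
  c_1 = (2.020000 + 2.970000)/2 = 2.495000
  f(c_1) = f(2.495000) = -0.085711
  f(a) × f(c) ≥ 0, new interval: [2.495000, 2.970000]
Iteration 2:
  c_2 = (2.495000 + 2.970000)/2 = 2.732500
  f(c_2) = f(2.732500) = 0.005217
  f(a) × f(c) < 0, new interval: [2.495000, 2.732500]

After 2 iteration(s), the approximation is c_2 = 2.732500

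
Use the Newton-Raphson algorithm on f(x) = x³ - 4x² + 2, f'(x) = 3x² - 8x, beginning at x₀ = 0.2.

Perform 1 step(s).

f(x) = x³ - 4x² + 2
f'(x) = 3x² - 8x
x₀ = 0.2

Newton-Raphson formula: x_{n+1} = x_n - f(x_n)/f'(x_n)

Iteration 1:
  f(0.200000) = 1.848000
  f'(0.200000) = -1.480000
  x_1 = 0.200000 - 1.848000/(-1.480000) = 1.448649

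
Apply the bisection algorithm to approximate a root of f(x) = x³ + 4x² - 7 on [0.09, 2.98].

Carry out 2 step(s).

f(x) = x³ + 4x² - 7
Initial interval: [0.09, 2.98]

Iteration 1:
  c_1 = (0.090000 + 2.980000)/2 = 1.535000
  f(c_1) = f(1.535000) = 6.041705
  f(a) × f(c) < 0, new interval: [0.090000, 1.535000]
Iteration 2:
  c_2 = (0.090000 + 1.535000)/2 = 0.812500
  f(c_2) = f(0.812500) = -3.822998
  f(a) × f(c) ≥ 0, new interval: [0.812500, 1.535000]

After 2 iteration(s), the approximation is c_2 = 0.812500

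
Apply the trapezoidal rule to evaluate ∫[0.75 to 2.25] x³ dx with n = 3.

f(x) = x³
a = 0.75, b = 2.25, n = 3
h = (b - a)/n = 0.500000

Trapezoidal rule: (h/2)[f(x₀) + 2f(x₁) + 2f(x₂) + ... + f(xₙ)]

x_0 = 0.7500, f(x_0) = 0.421875, coefficient = 1
x_1 = 1.2500, f(x_1) = 1.953125, coefficient = 2
x_2 = 1.7500, f(x_2) = 5.359375, coefficient = 2
x_3 = 2.2500, f(x_3) = 11.390625, coefficient = 1

I ≈ (0.500000/2) × 26.437500 = 6.609375
Exact value: 6.328125
Error: 0.281250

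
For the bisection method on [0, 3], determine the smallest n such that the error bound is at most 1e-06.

We need (b-a)/2^n ≤ 1e-06
(3 - 0)/2^n ≤ 1e-06
3/2^n ≤ 1e-06
2^n ≥ 3000000
n ≥ log₂(3000000) = 21.52
n ≥ 22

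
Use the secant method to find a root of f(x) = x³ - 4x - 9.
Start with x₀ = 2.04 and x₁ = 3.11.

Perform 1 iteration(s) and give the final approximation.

f(x) = x³ - 4x - 9
x₀ = 2.04, x₁ = 3.11

Secant formula: x_{n+1} = x_n - f(x_n)(x_n - x_{n-1})/(f(x_n) - f(x_{n-1}))

Iteration 1:
  f(2.040000) = -8.670336
  f(3.110000) = 8.640231
  x_2 = 3.110000 - 8.640231×(3.110000 - 2.040000)/(8.640231 - (-8.670336))
       = 2.575930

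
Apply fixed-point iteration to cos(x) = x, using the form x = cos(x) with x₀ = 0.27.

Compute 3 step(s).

Equation: cos(x) = x
Fixed-point form: x = cos(x)
x₀ = 0.27

x_1 = g(0.270000) = 0.963771
x_2 = g(0.963771) = 0.570427
x_3 = g(0.570427) = 0.841671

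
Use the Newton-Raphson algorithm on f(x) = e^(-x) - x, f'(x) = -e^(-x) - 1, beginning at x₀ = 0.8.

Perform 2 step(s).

f(x) = e^(-x) - x
f'(x) = -e^(-x) - 1
x₀ = 0.8

Newton-Raphson formula: x_{n+1} = x_n - f(x_n)/f'(x_n)

Iteration 1:
  f(0.800000) = -0.350671
  f'(0.800000) = -1.449329
  x_1 = 0.800000 - (-0.350671)/(-1.449329) = 0.558046
Iteration 2:
  f(0.558046) = 0.014280
  f'(0.558046) = -1.572326
  x_2 = 0.558046 - 0.014280/(-1.572326) = 0.567128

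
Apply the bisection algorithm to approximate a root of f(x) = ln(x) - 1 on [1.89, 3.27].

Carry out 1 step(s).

f(x) = ln(x) - 1
Initial interval: [1.89, 3.27]

Iteration 1:
  c_1 = (1.890000 + 3.270000)/2 = 2.580000
  f(c_1) = f(2.580000) = -0.052211
  f(a) × f(c) ≥ 0, new interval: [2.580000, 3.270000]

After 1 iteration(s), the approximation is c_1 = 2.580000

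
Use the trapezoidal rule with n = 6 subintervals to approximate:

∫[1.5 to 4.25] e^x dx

f(x) = e^x
a = 1.5, b = 4.25, n = 6
h = (b - a)/n = 0.458333

Trapezoidal rule: (h/2)[f(x₀) + 2f(x₁) + 2f(x₂) + ... + f(xₙ)]

x_0 = 1.5000, f(x_0) = 4.481689, coefficient = 1
x_1 = 1.9583, f(x_1) = 7.087505, coefficient = 2
x_2 = 2.4167, f(x_2) = 11.208436, coefficient = 2
x_3 = 2.8750, f(x_3) = 17.725424, coefficient = 2
x_4 = 3.3333, f(x_4) = 28.031625, coefficient = 2
x_5 = 3.7917, f(x_5) = 44.330222, coefficient = 2
x_6 = 4.2500, f(x_6) = 70.105412, coefficient = 1

I ≈ (0.458333/2) × 291.353525 = 66.768516
Exact value: 65.623723
Error: 1.144793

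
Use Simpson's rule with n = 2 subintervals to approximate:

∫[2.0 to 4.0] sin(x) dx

f(x) = sin(x)
a = 2.0, b = 4.0, n = 2
h = (b - a)/n = 1.000000

Simpson's rule: (h/3)[f(x₀) + 4f(x₁) + 2f(x₂) + ... + f(xₙ)]

x_0 = 2.0000, f(x_0) = 0.909297, coefficient = 1
x_1 = 3.0000, f(x_1) = 0.141120, coefficient = 4
x_2 = 4.0000, f(x_2) = -0.756802, coefficient = 1

I ≈ (1.000000/3) × 0.716975 = 0.238992
Exact value: 0.237497
Error: 0.001495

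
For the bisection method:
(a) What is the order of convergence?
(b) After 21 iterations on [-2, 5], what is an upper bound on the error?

(a) Bisection has linear (order 1) convergence; the error is halved each step.

(b) Error bound = (b-a)/2^n = (5 - (-2))/2^{21}
    = 7/2^{21}

(a) 1 (linear); (b) error ≤ 3.34e-06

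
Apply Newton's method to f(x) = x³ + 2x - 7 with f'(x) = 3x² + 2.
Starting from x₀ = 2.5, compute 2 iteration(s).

f(x) = x³ + 2x - 7
f'(x) = 3x² + 2
x₀ = 2.5

Newton-Raphson formula: x_{n+1} = x_n - f(x_n)/f'(x_n)

Iteration 1:
  f(2.500000) = 13.625000
  f'(2.500000) = 20.750000
  x_1 = 2.500000 - 13.625000/20.750000 = 1.843373
Iteration 2:
  f(1.843373) = 2.950578
  f'(1.843373) = 12.194078
  x_2 = 1.843373 - 2.950578/12.194078 = 1.601405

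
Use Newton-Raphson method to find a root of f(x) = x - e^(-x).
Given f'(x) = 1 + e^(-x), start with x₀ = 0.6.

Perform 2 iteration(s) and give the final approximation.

f(x) = x - e^(-x)
f'(x) = 1 + e^(-x)
x₀ = 0.6

Newton-Raphson formula: x_{n+1} = x_n - f(x_n)/f'(x_n)

Iteration 1:
  f(0.600000) = 0.051188
  f'(0.600000) = 1.548812
  x_1 = 0.600000 - 0.051188/1.548812 = 0.566950
Iteration 2:
  f(0.566950) = -0.000303
  f'(0.566950) = 1.567253
  x_2 = 0.566950 - (-0.000303)/1.567253 = 0.567143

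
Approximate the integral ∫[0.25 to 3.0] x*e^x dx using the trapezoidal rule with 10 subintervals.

f(x) = x*e^x
a = 0.25, b = 3.0, n = 10
h = (b - a)/n = 0.275000

Trapezoidal rule: (h/2)[f(x₀) + 2f(x₁) + 2f(x₂) + ... + f(xₙ)]

x_0 = 0.2500, f(x_0) = 0.321006, coefficient = 1
x_1 = 0.5250, f(x_1) = 0.887491, coefficient = 2
x_2 = 0.8000, f(x_2) = 1.780433, coefficient = 2
x_3 = 1.0750, f(x_3) = 3.149742, coefficient = 2
x_4 = 1.3500, f(x_4) = 5.207524, coefficient = 2
x_5 = 1.6250, f(x_5) = 8.252431, coefficient = 2
x_6 = 1.9000, f(x_6) = 12.703199, coefficient = 2
x_7 = 2.1750, f(x_7) = 19.144753, coefficient = 2
x_8 = 2.4500, f(x_8) = 28.391449, coefficient = 2
x_9 = 2.7250, f(x_9) = 41.573728, coefficient = 2
x_10 = 3.0000, f(x_10) = 60.256611, coefficient = 1

I ≈ (0.275000/2) × 302.759119 = 41.629379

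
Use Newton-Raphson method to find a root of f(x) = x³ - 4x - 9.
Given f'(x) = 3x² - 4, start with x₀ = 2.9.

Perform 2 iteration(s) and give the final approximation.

f(x) = x³ - 4x - 9
f'(x) = 3x² - 4
x₀ = 2.9

Newton-Raphson formula: x_{n+1} = x_n - f(x_n)/f'(x_n)

Iteration 1:
  f(2.900000) = 3.789000
  f'(2.900000) = 21.230000
  x_1 = 2.900000 - 3.789000/21.230000 = 2.721526
Iteration 2:
  f(2.721526) = 0.271435
  f'(2.721526) = 18.220114
  x_2 = 2.721526 - 0.271435/18.220114 = 2.706629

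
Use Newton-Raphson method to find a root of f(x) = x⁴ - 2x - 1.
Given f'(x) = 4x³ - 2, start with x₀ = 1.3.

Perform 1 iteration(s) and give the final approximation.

f(x) = x⁴ - 2x - 1
f'(x) = 4x³ - 2
x₀ = 1.3

Newton-Raphson formula: x_{n+1} = x_n - f(x_n)/f'(x_n)

Iteration 1:
  f(1.300000) = -0.743900
  f'(1.300000) = 6.788000
  x_1 = 1.300000 - (-0.743900)/6.788000 = 1.409590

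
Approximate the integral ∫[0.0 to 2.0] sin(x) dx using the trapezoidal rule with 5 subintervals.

f(x) = sin(x)
a = 0.0, b = 2.0, n = 5
h = (b - a)/n = 0.400000

Trapezoidal rule: (h/2)[f(x₀) + 2f(x₁) + 2f(x₂) + ... + f(xₙ)]

x_0 = 0.0000, f(x_0) = 0.000000, coefficient = 1
x_1 = 0.4000, f(x_1) = 0.389418, coefficient = 2
x_2 = 0.8000, f(x_2) = 0.717356, coefficient = 2
x_3 = 1.2000, f(x_3) = 0.932039, coefficient = 2
x_4 = 1.6000, f(x_4) = 0.999574, coefficient = 2
x_5 = 2.0000, f(x_5) = 0.909297, coefficient = 1

I ≈ (0.400000/2) × 6.986072 = 1.397214
Exact value: 1.416147
Error: 0.018933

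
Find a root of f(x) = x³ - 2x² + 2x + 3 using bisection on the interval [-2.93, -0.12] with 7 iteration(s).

f(x) = x³ - 2x² + 2x + 3
Initial interval: [-2.93, -0.12]

Iteration 1:
  c_1 = (-2.930000 + (-0.120000))/2 = -1.525000
  f(c_1) = f(-1.525000) = -8.247828
  f(a) × f(c) ≥ 0, new interval: [-1.525000, -0.120000]
Iteration 2:
  c_2 = (-1.525000 + (-0.120000))/2 = -0.822500
  f(c_2) = f(-0.822500) = -0.554439
  f(a) × f(c) ≥ 0, new interval: [-0.822500, -0.120000]
Iteration 3:
  c_3 = (-0.822500 + (-0.120000))/2 = -0.471250
  f(c_3) = f(-0.471250) = 1.508693
  f(a) × f(c) < 0, new interval: [-0.822500, -0.471250]
Iteration 4:
  c_4 = (-0.822500 + (-0.471250))/2 = -0.646875
  f(c_4) = f(-0.646875) = 0.598672
  f(a) × f(c) < 0, new interval: [-0.822500, -0.646875]
Iteration 5:
  c_5 = (-0.822500 + (-0.646875))/2 = -0.734687
  f(c_5) = f(-0.734687) = 0.054534
  f(a) × f(c) < 0, new interval: [-0.822500, -0.734687]
Iteration 6:
  c_6 = (-0.822500 + (-0.734687))/2 = -0.778594
  f(c_6) = f(-0.778594) = -0.241594
  f(a) × f(c) ≥ 0, new interval: [-0.778594, -0.734687]
Iteration 7:
  c_7 = (-0.778594 + (-0.734687))/2 = -0.756641
  f(c_7) = f(-0.756641) = -0.091472
  f(a) × f(c) ≥ 0, new interval: [-0.756641, -0.734687]

After 7 iteration(s), the approximation is c_7 = -0.756641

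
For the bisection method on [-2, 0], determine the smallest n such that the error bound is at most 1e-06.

We need (b-a)/2^n ≤ 1e-06
(0 - (-2))/2^n ≤ 1e-06
2/2^n ≤ 1e-06
2^n ≥ 2000000
n ≥ log₂(2000000) = 20.93
n ≥ 21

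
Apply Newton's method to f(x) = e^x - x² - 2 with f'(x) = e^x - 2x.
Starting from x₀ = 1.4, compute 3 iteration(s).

f(x) = e^x - x² - 2
f'(x) = e^x - 2x
x₀ = 1.4

Newton-Raphson formula: x_{n+1} = x_n - f(x_n)/f'(x_n)

Iteration 1:
  f(1.400000) = 0.095200
  f'(1.400000) = 1.255200
  x_1 = 1.400000 - 0.095200/1.255200 = 1.324156
Iteration 2:
  f(1.324156) = 0.005622
  f'(1.324156) = 1.110699
  x_2 = 1.324156 - 0.005622/1.110699 = 1.319094
Iteration 3:
  f(1.319094) = 0.000022
  f'(1.319094) = 1.101843
  x_3 = 1.319094 - 0.000022/1.101843 = 1.319074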